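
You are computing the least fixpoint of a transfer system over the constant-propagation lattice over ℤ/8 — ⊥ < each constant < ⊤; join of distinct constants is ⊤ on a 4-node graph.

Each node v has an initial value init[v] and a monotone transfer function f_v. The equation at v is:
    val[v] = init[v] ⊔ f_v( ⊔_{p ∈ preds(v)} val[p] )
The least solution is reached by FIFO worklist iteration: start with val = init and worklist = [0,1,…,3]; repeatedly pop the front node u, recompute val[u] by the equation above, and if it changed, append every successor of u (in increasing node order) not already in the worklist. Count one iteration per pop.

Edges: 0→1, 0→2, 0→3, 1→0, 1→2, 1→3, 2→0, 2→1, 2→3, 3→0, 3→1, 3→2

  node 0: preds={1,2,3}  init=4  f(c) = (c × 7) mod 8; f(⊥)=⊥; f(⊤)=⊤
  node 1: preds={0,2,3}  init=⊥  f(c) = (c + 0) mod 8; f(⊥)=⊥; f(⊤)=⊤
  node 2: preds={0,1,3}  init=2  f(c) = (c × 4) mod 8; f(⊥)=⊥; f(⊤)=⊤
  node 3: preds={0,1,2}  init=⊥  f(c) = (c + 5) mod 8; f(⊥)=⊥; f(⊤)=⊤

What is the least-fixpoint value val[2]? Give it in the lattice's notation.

⊤

Iteration log — 7 steps:
  step 1. node 0  ⊔preds=2  new=⊤  old=4  +wl: 
  step 2. node 1  ⊔preds=⊤  new=⊤  old=⊥  +wl: 0
  step 3. node 2  ⊔preds=⊤  new=⊤  old=2  +wl: 1
  step 4. node 3  ⊔preds=⊤  new=⊤  old=⊥  +wl: 2
  step 5. node 0  ⊔preds=⊤  new=⊤  stable
  step 6. node 1  ⊔preds=⊤  new=⊤  stable
  step 7. node 2  ⊔preds=⊤  new=⊤  stable

Least fixpoint reached:
  node 0: ⊤
  node 1: ⊤
  node 2: ⊤
  node 3: ⊤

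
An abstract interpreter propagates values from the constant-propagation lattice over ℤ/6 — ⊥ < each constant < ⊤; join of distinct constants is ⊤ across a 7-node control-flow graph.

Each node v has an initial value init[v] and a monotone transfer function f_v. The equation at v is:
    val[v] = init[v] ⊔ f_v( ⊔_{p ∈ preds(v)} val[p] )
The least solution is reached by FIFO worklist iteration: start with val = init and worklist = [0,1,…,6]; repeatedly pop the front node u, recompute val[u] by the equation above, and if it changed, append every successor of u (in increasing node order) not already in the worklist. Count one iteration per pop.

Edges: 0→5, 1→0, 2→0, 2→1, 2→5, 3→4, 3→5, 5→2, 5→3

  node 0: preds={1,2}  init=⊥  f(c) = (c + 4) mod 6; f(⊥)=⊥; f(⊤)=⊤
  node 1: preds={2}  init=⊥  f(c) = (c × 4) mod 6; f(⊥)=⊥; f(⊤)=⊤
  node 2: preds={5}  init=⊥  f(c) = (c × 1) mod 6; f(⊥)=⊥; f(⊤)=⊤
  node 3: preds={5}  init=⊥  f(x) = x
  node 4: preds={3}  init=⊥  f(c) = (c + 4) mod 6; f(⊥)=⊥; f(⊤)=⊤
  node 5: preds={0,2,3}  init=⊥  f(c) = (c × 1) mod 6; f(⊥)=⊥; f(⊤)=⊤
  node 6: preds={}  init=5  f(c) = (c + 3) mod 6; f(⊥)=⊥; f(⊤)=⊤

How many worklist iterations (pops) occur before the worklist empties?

Iteration log — 7 steps:
  step 1. node 0  ⊔preds=⊥  new=⊥  stable
  step 2. node 1  ⊔preds=⊥  new=⊥  stable
  step 3. node 2  ⊔preds=⊥  new=⊥  stable
  step 4. node 3  ⊔preds=⊥  new=⊥  stable
  step 5. node 4  ⊔preds=⊥  new=⊥  stable
  step 6. node 5  ⊔preds=⊥  new=⊥  stable
  step 7. node 6  ⊔preds=⊥  new=5  stable

Least fixpoint reached:
  node 0: ⊥
  node 1: ⊥
  node 2: ⊥
  node 3: ⊥
  node 4: ⊥
  node 5: ⊥
  node 6: 5

7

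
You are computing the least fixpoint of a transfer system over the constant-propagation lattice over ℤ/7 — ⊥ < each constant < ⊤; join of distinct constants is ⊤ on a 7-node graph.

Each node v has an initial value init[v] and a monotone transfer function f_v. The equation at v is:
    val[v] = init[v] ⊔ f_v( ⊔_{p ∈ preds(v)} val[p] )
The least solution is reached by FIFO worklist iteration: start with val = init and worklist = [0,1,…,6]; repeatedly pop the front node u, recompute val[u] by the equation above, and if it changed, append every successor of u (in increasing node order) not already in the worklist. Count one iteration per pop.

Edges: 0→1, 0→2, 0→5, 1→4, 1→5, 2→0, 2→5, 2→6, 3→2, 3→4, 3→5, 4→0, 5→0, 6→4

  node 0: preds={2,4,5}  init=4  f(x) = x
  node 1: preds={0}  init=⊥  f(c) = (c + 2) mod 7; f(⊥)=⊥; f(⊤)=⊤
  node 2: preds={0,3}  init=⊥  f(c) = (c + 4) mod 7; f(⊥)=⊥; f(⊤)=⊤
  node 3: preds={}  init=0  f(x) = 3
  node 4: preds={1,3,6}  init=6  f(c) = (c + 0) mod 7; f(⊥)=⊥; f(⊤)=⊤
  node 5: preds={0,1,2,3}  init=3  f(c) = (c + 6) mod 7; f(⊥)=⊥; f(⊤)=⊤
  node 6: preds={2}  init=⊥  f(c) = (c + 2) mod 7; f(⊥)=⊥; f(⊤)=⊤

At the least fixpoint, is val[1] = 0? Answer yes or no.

no

Worklist (10 pops):
  #1 pop 0: in=⊤ → ⊤ (was 4); enqueue []
  #2 pop 1: in=⊤ → ⊤ (was ⊥); enqueue []
  #3 pop 2: in=⊤ → ⊤ (was ⊥); enqueue [0]
  #4 pop 3: in=⊥ → ⊤ (was 0); enqueue [2]
  #5 pop 4: in=⊤ → ⊤ (was 6); enqueue []
  #6 pop 5: in=⊤ → ⊤ (was 3); enqueue []
  #7 pop 6: in=⊤ → ⊤ (was ⊥); enqueue [4]
  #8 pop 0: in=⊤ → ⊤ (no change)
  #9 pop 2: in=⊤ → ⊤ (no change)
  #10 pop 4: in=⊤ → ⊤ (no change)

Fixpoint:
  val[0] = ⊤
  val[1] = ⊤
  val[2] = ⊤
  val[3] = ⊤
  val[4] = ⊤
  val[5] = ⊤
  val[6] = ⊤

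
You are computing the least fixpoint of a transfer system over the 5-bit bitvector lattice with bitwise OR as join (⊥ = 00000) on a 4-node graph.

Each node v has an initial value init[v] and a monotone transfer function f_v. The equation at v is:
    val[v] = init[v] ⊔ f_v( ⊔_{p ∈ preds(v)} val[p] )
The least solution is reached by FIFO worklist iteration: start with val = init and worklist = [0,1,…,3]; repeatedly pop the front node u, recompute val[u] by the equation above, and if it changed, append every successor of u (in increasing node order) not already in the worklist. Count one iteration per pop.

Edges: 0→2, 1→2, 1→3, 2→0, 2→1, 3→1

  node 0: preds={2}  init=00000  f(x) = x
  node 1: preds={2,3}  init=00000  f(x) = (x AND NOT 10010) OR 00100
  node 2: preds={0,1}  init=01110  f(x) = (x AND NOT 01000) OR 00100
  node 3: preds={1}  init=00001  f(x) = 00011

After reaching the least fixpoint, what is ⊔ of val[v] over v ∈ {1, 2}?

Iteration log — 7 steps:
  step 1. node 0  ⊔preds=01110  new=01110  old=00000  +wl: 
  step 2. node 1  ⊔preds=01111  new=01101  old=00000  +wl: 
  step 3. node 2  ⊔preds=01111  new=01111  old=01110  +wl: 0,1
  step 4. node 3  ⊔preds=01101  new=00011  old=00001  +wl: 
  step 5. node 0  ⊔preds=01111  new=01111  old=01110  +wl: 2
  step 6. node 1  ⊔preds=01111  new=01101  stable
  step 7. node 2  ⊔preds=01111  new=01111  stable

Least fixpoint reached:
  node 0: 01111
  node 1: 01101
  node 2: 01111
  node 3: 00011

01111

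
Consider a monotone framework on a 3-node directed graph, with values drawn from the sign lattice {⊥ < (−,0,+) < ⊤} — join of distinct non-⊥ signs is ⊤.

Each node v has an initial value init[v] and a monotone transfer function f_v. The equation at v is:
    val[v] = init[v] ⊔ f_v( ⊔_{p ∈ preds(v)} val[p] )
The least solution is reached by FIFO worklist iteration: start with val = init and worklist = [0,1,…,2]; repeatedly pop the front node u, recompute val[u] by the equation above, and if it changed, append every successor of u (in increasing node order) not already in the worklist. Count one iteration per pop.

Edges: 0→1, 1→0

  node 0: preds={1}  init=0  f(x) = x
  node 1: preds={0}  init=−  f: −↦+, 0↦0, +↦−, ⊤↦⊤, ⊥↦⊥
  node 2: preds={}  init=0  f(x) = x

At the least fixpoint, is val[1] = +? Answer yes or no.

Trace (4 dequeues):
  [1] u=0 | in − | out ⊤ | prev 0 | push {}
  [2] u=1 | in ⊤ | out ⊤ | prev − | push {0}
  [3] u=2 | in ⊥ | out 0 | ==
  [4] u=0 | in ⊤ | out ⊤ | ==

Converged values:
  [0] ⊤
  [1] ⊤
  [2] 0

no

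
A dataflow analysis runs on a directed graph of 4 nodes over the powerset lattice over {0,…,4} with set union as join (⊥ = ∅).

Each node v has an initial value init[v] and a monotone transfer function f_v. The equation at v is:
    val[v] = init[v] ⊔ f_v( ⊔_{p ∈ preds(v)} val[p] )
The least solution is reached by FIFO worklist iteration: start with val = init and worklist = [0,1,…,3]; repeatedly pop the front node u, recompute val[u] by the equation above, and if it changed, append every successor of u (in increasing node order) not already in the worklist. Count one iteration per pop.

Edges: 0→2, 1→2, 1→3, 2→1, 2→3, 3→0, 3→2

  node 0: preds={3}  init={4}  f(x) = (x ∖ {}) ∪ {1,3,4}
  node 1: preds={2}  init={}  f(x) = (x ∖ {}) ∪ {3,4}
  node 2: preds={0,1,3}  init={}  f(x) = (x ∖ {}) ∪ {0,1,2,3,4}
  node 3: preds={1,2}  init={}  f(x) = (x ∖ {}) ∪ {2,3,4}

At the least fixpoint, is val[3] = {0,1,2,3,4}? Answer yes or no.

yes

Iteration log — 8 steps:
  step 1. node 0  ⊔preds={}  new={1,3,4}  old={4}  +wl: 
  step 2. node 1  ⊔preds={}  new={3,4}  old={}  +wl: 
  step 3. node 2  ⊔preds={1,3,4}  new={0,1,2,3,4}  old={}  +wl: 1
  step 4. node 3  ⊔preds={0,1,2,3,4}  new={0,1,2,3,4}  old={}  +wl: 0,2
  step 5. node 1  ⊔preds={0,1,2,3,4}  new={0,1,2,3,4}  old={3,4}  +wl: 3
  step 6. node 0  ⊔preds={0,1,2,3,4}  new={0,1,2,3,4}  old={1,3,4}  +wl: 
  step 7. node 2  ⊔preds={0,1,2,3,4}  new={0,1,2,3,4}  stable
  step 8. node 3  ⊔preds={0,1,2,3,4}  new={0,1,2,3,4}  stable

Least fixpoint reached:
  node 0: {0,1,2,3,4}
  node 1: {0,1,2,3,4}
  node 2: {0,1,2,3,4}
  node 3: {0,1,2,3,4}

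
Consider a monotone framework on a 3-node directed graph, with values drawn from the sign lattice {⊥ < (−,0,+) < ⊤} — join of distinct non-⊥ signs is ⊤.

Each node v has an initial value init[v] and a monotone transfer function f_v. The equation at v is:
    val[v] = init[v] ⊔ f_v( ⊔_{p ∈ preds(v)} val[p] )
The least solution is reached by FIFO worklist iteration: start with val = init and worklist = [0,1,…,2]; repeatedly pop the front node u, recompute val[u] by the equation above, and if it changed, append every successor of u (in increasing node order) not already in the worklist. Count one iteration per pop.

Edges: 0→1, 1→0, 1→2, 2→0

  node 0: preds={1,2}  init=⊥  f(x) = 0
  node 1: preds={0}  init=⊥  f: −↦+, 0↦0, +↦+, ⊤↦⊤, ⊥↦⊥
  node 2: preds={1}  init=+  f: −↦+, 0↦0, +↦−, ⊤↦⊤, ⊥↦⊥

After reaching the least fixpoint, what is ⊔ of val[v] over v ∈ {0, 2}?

⊤

Trace (4 dequeues):
  [1] u=0 | in + | out 0 | prev ⊥ | push {}
  [2] u=1 | in 0 | out 0 | prev ⊥ | push {0}
  [3] u=2 | in 0 | out ⊤ | prev + | push {}
  [4] u=0 | in ⊤ | out 0 | ==

Converged values:
  [0] 0
  [1] 0
  [2] ⊤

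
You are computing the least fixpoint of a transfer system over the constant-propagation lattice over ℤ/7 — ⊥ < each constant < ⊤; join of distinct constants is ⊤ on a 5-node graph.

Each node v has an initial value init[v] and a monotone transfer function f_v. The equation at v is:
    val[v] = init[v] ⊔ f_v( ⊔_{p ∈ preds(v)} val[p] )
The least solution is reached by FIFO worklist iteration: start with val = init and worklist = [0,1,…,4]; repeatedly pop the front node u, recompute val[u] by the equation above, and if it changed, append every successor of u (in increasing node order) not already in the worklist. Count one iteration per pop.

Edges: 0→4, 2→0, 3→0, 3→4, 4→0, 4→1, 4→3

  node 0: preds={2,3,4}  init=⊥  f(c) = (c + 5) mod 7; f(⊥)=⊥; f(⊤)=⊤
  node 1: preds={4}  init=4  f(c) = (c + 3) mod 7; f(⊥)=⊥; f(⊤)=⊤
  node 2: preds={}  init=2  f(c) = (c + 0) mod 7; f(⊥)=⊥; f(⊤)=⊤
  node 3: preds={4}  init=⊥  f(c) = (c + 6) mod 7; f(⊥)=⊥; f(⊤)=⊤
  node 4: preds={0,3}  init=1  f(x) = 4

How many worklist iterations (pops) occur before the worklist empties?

10

Trace (10 dequeues):
  [1] u=0 | in ⊤ | out ⊤ | prev ⊥ | push {}
  [2] u=1 | in 1 | out 4 | ==
  [3] u=2 | in ⊥ | out 2 | ==
  [4] u=3 | in 1 | out 0 | prev ⊥ | push {0}
  [5] u=4 | in ⊤ | out ⊤ | prev 1 | push {1,3}
  [6] u=0 | in ⊤ | out ⊤ | ==
  [7] u=1 | in ⊤ | out ⊤ | prev 4 | push {}
  [8] u=3 | in ⊤ | out ⊤ | prev 0 | push {0,4}
  [9] u=0 | in ⊤ | out ⊤ | ==
  [10] u=4 | in ⊤ | out ⊤ | ==

Converged values:
  [0] ⊤
  [1] ⊤
  [2] 2
  [3] ⊤
  [4] ⊤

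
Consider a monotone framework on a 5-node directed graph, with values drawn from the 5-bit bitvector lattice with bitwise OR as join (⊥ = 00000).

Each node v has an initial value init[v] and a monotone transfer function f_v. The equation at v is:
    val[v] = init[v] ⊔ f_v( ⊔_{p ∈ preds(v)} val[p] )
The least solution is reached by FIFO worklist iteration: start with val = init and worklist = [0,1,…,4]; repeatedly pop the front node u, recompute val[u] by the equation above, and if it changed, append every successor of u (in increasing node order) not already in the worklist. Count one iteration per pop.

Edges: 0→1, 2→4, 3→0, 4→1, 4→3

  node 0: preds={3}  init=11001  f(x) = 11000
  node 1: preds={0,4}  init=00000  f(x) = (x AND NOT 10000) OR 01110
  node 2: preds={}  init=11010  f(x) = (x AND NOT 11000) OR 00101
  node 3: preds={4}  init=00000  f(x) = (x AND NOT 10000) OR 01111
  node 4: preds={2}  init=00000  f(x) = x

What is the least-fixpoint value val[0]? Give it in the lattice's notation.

Worklist (8 pops):
  #1 pop 0: in=00000 → 11001 (no change)
  #2 pop 1: in=11001 → 01111 (was 00000); enqueue []
  #3 pop 2: in=00000 → 11111 (was 11010); enqueue []
  #4 pop 3: in=00000 → 01111 (was 00000); enqueue [0]
  #5 pop 4: in=11111 → 11111 (was 00000); enqueue [1,3]
  #6 pop 0: in=01111 → 11001 (no change)
  #7 pop 1: in=11111 → 01111 (no change)
  #8 pop 3: in=11111 → 01111 (no change)

Fixpoint:
  val[0] = 11001
  val[1] = 01111
  val[2] = 11111
  val[3] = 01111
  val[4] = 11111

11001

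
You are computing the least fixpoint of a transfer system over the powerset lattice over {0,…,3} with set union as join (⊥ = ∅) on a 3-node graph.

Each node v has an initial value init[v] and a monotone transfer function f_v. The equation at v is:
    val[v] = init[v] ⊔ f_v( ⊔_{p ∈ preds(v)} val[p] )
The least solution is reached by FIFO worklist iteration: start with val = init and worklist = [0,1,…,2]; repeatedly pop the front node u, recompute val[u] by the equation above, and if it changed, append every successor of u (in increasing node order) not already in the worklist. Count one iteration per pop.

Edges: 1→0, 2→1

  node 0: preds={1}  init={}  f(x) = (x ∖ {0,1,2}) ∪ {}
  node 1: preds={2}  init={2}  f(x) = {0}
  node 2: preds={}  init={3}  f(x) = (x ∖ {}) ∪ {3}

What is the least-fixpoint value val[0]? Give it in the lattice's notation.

Worklist (4 pops):
  #1 pop 0: in={2} → {} (no change)
  #2 pop 1: in={3} → {0,2} (was {2}); enqueue [0]
  #3 pop 2: in={} → {3} (no change)
  #4 pop 0: in={0,2} → {} (no change)

Fixpoint:
  val[0] = {}
  val[1] = {0,2}
  val[2] = {3}

{}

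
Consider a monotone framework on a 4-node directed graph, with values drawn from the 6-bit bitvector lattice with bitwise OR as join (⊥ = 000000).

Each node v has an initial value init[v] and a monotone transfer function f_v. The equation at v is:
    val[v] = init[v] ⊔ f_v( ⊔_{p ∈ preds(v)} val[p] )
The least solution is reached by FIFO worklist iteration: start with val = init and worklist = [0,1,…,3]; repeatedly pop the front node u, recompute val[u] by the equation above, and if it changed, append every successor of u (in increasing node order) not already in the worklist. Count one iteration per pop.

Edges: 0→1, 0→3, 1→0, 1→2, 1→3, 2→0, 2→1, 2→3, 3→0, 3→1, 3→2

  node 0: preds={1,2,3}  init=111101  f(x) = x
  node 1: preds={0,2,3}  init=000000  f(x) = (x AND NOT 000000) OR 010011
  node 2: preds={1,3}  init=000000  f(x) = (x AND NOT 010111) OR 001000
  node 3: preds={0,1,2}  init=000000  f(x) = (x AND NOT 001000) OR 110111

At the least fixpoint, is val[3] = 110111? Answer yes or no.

Worklist (8 pops):
  #1 pop 0: in=000000 → 111101 (no change)
  #2 pop 1: in=111101 → 111111 (was 000000); enqueue [0]
  #3 pop 2: in=111111 → 101000 (was 000000); enqueue [1]
  #4 pop 3: in=111111 → 110111 (was 000000); enqueue [2]
  #5 pop 0: in=111111 → 111111 (was 111101); enqueue [3]
  #6 pop 1: in=111111 → 111111 (no change)
  #7 pop 2: in=111111 → 101000 (no change)
  #8 pop 3: in=111111 → 110111 (no change)

Fixpoint:
  val[0] = 111111
  val[1] = 111111
  val[2] = 101000
  val[3] = 110111

yes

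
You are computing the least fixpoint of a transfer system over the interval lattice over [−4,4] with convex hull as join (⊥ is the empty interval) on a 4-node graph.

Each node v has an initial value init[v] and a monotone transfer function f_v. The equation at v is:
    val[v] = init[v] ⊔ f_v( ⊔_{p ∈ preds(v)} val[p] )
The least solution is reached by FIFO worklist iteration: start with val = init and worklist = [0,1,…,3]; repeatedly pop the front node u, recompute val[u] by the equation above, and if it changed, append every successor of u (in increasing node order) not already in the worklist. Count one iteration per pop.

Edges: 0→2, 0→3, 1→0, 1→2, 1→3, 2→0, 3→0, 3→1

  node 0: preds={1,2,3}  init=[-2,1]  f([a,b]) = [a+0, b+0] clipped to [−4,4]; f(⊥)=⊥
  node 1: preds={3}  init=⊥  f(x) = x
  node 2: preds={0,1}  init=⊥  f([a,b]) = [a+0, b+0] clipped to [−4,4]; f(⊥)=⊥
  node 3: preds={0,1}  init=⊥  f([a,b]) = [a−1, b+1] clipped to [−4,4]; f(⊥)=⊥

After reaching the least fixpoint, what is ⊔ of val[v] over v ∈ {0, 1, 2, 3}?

Trace (17 dequeues):
  [1] u=0 | in ⊥ | out [-2,1] | ==
  [2] u=1 | in ⊥ | out ⊥ | ==
  [3] u=2 | in [-2,1] | out [-2,1] | prev ⊥ | push {0}
  [4] u=3 | in [-2,1] | out [-3,2] | prev ⊥ | push {1}
  [5] u=0 | in [-3,2] | out [-3,2] | prev [-2,1] | push {2,3}
  [6] u=1 | in [-3,2] | out [-3,2] | prev ⊥ | push {0}
  [7] u=2 | in [-3,2] | out [-3,2] | prev [-2,1] | push {}
  [8] u=3 | in [-3,2] | out [-4,3] | prev [-3,2] | push {1}
  [9] u=0 | in [-4,3] | out [-4,3] | prev [-3,2] | push {2,3}
  [10] u=1 | in [-4,3] | out [-4,3] | prev [-3,2] | push {0}
  [11] u=2 | in [-4,3] | out [-4,3] | prev [-3,2] | push {}
  [12] u=3 | in [-4,3] | out [-4,4] | prev [-4,3] | push {1}
  [13] u=0 | in [-4,4] | out [-4,4] | prev [-4,3] | push {2,3}
  [14] u=1 | in [-4,4] | out [-4,4] | prev [-4,3] | push {0}
  [15] u=2 | in [-4,4] | out [-4,4] | prev [-4,3] | push {}
  [16] u=3 | in [-4,4] | out [-4,4] | ==
  [17] u=0 | in [-4,4] | out [-4,4] | ==

Converged values:
  [0] [-4,4]
  [1] [-4,4]
  [2] [-4,4]
  [3] [-4,4]

[-4,4]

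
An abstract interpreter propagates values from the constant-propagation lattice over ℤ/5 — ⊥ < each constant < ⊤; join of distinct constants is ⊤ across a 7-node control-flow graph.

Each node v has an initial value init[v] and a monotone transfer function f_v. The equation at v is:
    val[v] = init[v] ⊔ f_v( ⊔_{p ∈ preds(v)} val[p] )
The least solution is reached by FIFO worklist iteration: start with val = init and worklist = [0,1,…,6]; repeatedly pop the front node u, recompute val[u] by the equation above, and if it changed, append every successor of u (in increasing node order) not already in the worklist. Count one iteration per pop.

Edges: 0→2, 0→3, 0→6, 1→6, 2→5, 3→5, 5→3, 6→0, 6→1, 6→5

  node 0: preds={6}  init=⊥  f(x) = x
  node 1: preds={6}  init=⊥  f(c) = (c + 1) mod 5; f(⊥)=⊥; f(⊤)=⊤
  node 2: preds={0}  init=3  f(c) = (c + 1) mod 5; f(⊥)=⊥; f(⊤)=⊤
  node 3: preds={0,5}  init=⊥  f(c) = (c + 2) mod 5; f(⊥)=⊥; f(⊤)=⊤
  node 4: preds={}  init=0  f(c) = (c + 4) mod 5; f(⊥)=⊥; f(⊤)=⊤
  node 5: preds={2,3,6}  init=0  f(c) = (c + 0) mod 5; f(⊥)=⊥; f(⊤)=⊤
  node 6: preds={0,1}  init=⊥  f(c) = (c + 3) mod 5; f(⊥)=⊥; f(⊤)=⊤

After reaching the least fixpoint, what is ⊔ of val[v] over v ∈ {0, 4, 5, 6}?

⊤

Trace (9 dequeues):
  [1] u=0 | in ⊥ | out ⊥ | ==
  [2] u=1 | in ⊥ | out ⊥ | ==
  [3] u=2 | in ⊥ | out 3 | ==
  [4] u=3 | in 0 | out 2 | prev ⊥ | push {}
  [5] u=4 | in ⊥ | out 0 | ==
  [6] u=5 | in ⊤ | out ⊤ | prev 0 | push {3}
  [7] u=6 | in ⊥ | out ⊥ | ==
  [8] u=3 | in ⊤ | out ⊤ | prev 2 | push {5}
  [9] u=5 | in ⊤ | out ⊤ | ==

Converged values:
  [0] ⊥
  [1] ⊥
  [2] 3
  [3] ⊤
  [4] 0
  [5] ⊤
  [6] ⊥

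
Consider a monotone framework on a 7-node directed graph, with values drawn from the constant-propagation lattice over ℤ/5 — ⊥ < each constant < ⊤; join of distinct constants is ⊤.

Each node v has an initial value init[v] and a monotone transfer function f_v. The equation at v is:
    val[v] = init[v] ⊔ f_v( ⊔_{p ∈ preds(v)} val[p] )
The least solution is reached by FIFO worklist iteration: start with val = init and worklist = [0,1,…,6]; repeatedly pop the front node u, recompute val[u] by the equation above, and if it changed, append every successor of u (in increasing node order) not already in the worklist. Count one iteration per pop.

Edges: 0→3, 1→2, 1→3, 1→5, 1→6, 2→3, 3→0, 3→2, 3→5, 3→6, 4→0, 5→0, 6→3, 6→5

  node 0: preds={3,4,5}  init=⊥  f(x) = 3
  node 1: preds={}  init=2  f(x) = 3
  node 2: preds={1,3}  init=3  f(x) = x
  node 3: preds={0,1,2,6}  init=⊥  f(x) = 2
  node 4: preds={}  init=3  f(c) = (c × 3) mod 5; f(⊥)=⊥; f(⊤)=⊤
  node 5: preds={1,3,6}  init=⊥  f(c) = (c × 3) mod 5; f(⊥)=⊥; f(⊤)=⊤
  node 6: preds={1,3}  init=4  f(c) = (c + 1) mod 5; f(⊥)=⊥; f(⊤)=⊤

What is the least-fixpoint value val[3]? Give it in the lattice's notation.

2

Trace (11 dequeues):
  [1] u=0 | in 3 | out 3 | prev ⊥ | push {}
  [2] u=1 | in ⊥ | out ⊤ | prev 2 | push {}
  [3] u=2 | in ⊤ | out ⊤ | prev 3 | push {}
  [4] u=3 | in ⊤ | out 2 | prev ⊥ | push {0,2}
  [5] u=4 | in ⊥ | out 3 | ==
  [6] u=5 | in ⊤ | out ⊤ | prev ⊥ | push {}
  [7] u=6 | in ⊤ | out ⊤ | prev 4 | push {3,5}
  [8] u=0 | in ⊤ | out 3 | ==
  [9] u=2 | in ⊤ | out ⊤ | ==
  [10] u=3 | in ⊤ | out 2 | ==
  [11] u=5 | in ⊤ | out ⊤ | ==

Converged values:
  [0] 3
  [1] ⊤
  [2] ⊤
  [3] 2
  [4] 3
  [5] ⊤
  [6] ⊤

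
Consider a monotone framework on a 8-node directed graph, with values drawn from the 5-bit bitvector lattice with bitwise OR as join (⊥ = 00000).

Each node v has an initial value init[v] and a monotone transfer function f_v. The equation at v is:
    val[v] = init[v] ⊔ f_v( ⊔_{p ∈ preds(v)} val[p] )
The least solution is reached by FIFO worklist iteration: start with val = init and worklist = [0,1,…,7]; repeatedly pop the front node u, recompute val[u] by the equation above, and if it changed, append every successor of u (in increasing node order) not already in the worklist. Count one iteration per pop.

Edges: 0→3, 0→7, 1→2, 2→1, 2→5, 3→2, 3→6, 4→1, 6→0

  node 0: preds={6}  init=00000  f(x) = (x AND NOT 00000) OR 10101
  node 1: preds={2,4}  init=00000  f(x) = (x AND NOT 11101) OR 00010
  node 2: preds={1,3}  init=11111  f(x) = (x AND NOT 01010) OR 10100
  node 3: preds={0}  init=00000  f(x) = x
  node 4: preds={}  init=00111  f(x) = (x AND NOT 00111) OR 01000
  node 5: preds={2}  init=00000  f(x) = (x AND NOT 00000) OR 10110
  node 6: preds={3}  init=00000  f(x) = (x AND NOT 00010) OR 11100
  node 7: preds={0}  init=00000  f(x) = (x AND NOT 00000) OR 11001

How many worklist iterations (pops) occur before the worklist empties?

Trace (15 dequeues):
  [1] u=0 | in 00000 | out 10101 | prev 00000 | push {}
  [2] u=1 | in 11111 | out 00010 | prev 00000 | push {}
  [3] u=2 | in 00010 | out 11111 | ==
  [4] u=3 | in 10101 | out 10101 | prev 00000 | push {2}
  [5] u=4 | in 00000 | out 01111 | prev 00111 | push {1}
  [6] u=5 | in 11111 | out 11111 | prev 00000 | push {}
  [7] u=6 | in 10101 | out 11101 | prev 00000 | push {0}
  [8] u=7 | in 10101 | out 11101 | prev 00000 | push {}
  [9] u=2 | in 10111 | out 11111 | ==
  [10] u=1 | in 11111 | out 00010 | ==
  [11] u=0 | in 11101 | out 11101 | prev 10101 | push {3,7}
  [12] u=3 | in 11101 | out 11101 | prev 10101 | push {2,6}
  [13] u=7 | in 11101 | out 11101 | ==
  [14] u=2 | in 11111 | out 11111 | ==
  [15] u=6 | in 11101 | out 11101 | ==

Converged values:
  [0] 11101
  [1] 00010
  [2] 11111
  [3] 11101
  [4] 01111
  [5] 11111
  [6] 11101
  [7] 11101

15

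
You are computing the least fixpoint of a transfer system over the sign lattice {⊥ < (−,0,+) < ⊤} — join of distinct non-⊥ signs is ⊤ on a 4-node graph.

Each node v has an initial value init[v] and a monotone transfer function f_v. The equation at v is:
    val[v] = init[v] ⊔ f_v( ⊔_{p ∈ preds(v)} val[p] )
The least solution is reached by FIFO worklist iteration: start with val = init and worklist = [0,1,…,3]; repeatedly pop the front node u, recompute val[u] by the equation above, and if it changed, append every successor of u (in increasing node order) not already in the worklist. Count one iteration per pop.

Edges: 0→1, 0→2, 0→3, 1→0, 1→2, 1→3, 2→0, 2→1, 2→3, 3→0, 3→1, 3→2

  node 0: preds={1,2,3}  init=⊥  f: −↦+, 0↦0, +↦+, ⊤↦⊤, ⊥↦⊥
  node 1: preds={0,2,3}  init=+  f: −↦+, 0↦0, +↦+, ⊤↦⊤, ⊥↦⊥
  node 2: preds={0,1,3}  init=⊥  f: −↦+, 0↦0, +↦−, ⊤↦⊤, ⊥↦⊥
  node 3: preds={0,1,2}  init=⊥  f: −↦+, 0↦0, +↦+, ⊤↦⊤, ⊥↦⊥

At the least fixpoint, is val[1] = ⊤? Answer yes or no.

Worklist (10 pops):
  #1 pop 0: in=+ → + (was ⊥); enqueue []
  #2 pop 1: in=+ → + (no change)
  #3 pop 2: in=+ → − (was ⊥); enqueue [0,1]
  #4 pop 3: in=⊤ → ⊤ (was ⊥); enqueue [2]
  #5 pop 0: in=⊤ → ⊤ (was +); enqueue [3]
  #6 pop 1: in=⊤ → ⊤ (was +); enqueue [0]
  #7 pop 2: in=⊤ → ⊤ (was −); enqueue [1]
  #8 pop 3: in=⊤ → ⊤ (no change)
  #9 pop 0: in=⊤ → ⊤ (no change)
  #10 pop 1: in=⊤ → ⊤ (no change)

Fixpoint:
  val[0] = ⊤
  val[1] = ⊤
  val[2] = ⊤
  val[3] = ⊤

yes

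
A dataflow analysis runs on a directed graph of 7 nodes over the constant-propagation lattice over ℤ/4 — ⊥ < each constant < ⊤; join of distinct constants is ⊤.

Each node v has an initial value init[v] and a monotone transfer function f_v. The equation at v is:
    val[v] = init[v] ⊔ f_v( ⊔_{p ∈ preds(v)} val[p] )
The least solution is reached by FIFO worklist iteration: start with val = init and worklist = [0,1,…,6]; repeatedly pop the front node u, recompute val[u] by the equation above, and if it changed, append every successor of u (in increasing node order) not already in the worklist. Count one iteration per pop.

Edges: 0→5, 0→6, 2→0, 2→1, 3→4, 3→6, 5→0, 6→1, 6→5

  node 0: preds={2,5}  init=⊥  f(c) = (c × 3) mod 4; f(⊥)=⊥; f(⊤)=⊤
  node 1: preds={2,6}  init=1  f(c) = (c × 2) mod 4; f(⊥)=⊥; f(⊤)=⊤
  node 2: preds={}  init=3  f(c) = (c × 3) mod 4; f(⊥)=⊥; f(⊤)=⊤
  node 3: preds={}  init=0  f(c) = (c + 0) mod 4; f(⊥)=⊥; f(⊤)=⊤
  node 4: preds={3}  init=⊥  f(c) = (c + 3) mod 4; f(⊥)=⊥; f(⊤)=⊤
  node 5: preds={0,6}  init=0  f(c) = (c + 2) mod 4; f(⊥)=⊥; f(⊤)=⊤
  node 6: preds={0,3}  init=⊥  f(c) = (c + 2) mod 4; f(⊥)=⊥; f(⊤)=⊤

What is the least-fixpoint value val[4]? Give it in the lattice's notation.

Trace (10 dequeues):
  [1] u=0 | in ⊤ | out ⊤ | prev ⊥ | push {}
  [2] u=1 | in 3 | out ⊤ | prev 1 | push {}
  [3] u=2 | in ⊥ | out 3 | ==
  [4] u=3 | in ⊥ | out 0 | ==
  [5] u=4 | in 0 | out 3 | prev ⊥ | push {}
  [6] u=5 | in ⊤ | out ⊤ | prev 0 | push {0}
  [7] u=6 | in ⊤ | out ⊤ | prev ⊥ | push {1,5}
  [8] u=0 | in ⊤ | out ⊤ | ==
  [9] u=1 | in ⊤ | out ⊤ | ==
  [10] u=5 | in ⊤ | out ⊤ | ==

Converged values:
  [0] ⊤
  [1] ⊤
  [2] 3
  [3] 0
  [4] 3
  [5] ⊤
  [6] ⊤

3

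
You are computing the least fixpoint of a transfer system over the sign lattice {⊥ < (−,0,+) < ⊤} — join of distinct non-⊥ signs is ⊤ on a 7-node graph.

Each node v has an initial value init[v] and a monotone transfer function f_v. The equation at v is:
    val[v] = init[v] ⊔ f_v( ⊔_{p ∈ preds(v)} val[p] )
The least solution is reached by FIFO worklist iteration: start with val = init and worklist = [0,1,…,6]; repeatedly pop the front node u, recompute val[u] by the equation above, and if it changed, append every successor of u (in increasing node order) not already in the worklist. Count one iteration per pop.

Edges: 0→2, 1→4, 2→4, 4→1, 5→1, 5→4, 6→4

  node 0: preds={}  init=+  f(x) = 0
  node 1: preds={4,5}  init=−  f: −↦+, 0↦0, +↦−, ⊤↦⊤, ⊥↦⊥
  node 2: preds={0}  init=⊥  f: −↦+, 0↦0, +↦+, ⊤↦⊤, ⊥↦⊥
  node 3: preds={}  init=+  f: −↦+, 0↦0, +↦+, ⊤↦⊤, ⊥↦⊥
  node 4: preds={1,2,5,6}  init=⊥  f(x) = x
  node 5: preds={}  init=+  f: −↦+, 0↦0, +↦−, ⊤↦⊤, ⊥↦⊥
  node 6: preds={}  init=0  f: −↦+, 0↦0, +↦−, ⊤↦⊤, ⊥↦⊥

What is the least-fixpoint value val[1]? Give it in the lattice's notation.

⊤

Trace (9 dequeues):
  [1] u=0 | in ⊥ | out ⊤ | prev + | push {}
  [2] u=1 | in + | out − | ==
  [3] u=2 | in ⊤ | out ⊤ | prev ⊥ | push {}
  [4] u=3 | in ⊥ | out + | ==
  [5] u=4 | in ⊤ | out ⊤ | prev ⊥ | push {1}
  [6] u=5 | in ⊥ | out + | ==
  [7] u=6 | in ⊥ | out 0 | ==
  [8] u=1 | in ⊤ | out ⊤ | prev − | push {4}
  [9] u=4 | in ⊤ | out ⊤ | ==

Converged values:
  [0] ⊤
  [1] ⊤
  [2] ⊤
  [3] +
  [4] ⊤
  [5] +
  [6] 0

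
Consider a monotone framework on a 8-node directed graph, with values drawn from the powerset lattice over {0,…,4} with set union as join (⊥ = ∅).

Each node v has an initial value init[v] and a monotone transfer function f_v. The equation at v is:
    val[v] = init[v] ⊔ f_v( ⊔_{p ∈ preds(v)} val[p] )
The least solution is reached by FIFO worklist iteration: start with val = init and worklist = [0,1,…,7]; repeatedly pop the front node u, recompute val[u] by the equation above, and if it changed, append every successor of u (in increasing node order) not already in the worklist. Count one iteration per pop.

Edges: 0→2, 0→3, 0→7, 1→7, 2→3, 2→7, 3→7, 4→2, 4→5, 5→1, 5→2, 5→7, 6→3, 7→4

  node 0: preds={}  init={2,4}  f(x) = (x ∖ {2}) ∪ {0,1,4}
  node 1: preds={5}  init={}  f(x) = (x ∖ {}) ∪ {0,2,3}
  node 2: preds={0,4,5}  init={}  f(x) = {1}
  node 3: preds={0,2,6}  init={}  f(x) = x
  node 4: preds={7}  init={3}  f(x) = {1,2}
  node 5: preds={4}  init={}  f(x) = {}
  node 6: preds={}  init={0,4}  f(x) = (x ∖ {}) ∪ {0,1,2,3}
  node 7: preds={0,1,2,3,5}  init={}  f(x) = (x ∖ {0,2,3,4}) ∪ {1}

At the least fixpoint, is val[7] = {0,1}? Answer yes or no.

no

Iteration log — 12 steps:
  step 1. node 0  ⊔preds={}  new={0,1,2,4}  old={2,4}  +wl: 
  step 2. node 1  ⊔preds={}  new={0,2,3}  old={}  +wl: 
  step 3. node 2  ⊔preds={0,1,2,3,4}  new={1}  old={}  +wl: 
  step 4. node 3  ⊔preds={0,1,2,4}  new={0,1,2,4}  old={}  +wl: 
  step 5. node 4  ⊔preds={}  new={1,2,3}  old={3}  +wl: 2
  step 6. node 5  ⊔preds={1,2,3}  new={}  stable
  step 7. node 6  ⊔preds={}  new={0,1,2,3,4}  old={0,4}  +wl: 3
  step 8. node 7  ⊔preds={0,1,2,3,4}  new={1}  old={}  +wl: 4
  step 9. node 2  ⊔preds={0,1,2,3,4}  new={1}  stable
  step 10. node 3  ⊔preds={0,1,2,3,4}  new={0,1,2,3,4}  old={0,1,2,4}  +wl: 7
  step 11. node 4  ⊔preds={1}  new={1,2,3}  stable
  step 12. node 7  ⊔preds={0,1,2,3,4}  new={1}  stable

Least fixpoint reached:
  node 0: {0,1,2,4}
  node 1: {0,2,3}
  node 2: {1}
  node 3: {0,1,2,3,4}
  node 4: {1,2,3}
  node 5: {}
  node 6: {0,1,2,3,4}
  node 7: {1}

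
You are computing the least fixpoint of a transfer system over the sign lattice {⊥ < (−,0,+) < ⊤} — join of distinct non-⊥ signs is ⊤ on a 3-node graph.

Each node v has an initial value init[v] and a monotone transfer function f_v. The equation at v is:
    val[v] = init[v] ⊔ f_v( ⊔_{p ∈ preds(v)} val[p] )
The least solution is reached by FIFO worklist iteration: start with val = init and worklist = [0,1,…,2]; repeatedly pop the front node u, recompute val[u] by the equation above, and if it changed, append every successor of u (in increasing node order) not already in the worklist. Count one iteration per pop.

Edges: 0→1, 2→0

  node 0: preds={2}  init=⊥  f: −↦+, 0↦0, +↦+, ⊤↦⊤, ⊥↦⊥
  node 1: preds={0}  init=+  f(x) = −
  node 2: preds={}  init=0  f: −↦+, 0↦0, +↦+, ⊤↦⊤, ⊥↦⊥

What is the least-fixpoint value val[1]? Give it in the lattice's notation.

Worklist (3 pops):
  #1 pop 0: in=0 → 0 (was ⊥); enqueue []
  #2 pop 1: in=0 → ⊤ (was +); enqueue []
  #3 pop 2: in=⊥ → 0 (no change)

Fixpoint:
  val[0] = 0
  val[1] = ⊤
  val[2] = 0

⊤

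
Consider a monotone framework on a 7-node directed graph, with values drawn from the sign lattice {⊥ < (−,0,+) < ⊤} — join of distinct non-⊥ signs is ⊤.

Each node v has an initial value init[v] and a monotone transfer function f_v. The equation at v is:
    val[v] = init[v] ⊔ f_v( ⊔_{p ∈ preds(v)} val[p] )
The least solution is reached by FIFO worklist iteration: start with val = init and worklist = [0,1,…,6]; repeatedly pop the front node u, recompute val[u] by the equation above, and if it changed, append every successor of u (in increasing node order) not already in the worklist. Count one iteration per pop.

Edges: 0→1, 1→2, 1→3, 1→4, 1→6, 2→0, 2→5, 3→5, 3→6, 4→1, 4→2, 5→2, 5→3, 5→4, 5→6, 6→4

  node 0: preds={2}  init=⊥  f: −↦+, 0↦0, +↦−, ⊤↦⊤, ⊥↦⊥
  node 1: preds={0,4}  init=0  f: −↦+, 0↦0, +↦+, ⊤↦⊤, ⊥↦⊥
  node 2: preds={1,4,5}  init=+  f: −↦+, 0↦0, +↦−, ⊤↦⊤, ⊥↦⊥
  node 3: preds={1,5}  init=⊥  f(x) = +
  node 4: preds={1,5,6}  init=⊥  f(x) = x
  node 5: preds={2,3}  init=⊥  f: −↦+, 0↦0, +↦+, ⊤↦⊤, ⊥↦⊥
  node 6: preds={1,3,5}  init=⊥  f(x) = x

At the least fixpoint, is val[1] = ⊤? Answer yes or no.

yes

Iteration log — 12 steps:
  step 1. node 0  ⊔preds=+  new=−  old=⊥  +wl: 
  step 2. node 1  ⊔preds=−  new=⊤  old=0  +wl: 
  step 3. node 2  ⊔preds=⊤  new=⊤  old=+  +wl: 0
  step 4. node 3  ⊔preds=⊤  new=+  old=⊥  +wl: 
  step 5. node 4  ⊔preds=⊤  new=⊤  old=⊥  +wl: 1,2
  step 6. node 5  ⊔preds=⊤  new=⊤  old=⊥  +wl: 3,4
  step 7. node 6  ⊔preds=⊤  new=⊤  old=⊥  +wl: 
  step 8. node 0  ⊔preds=⊤  new=⊤  old=−  +wl: 
  step 9. node 1  ⊔preds=⊤  new=⊤  stable
  step 10. node 2  ⊔preds=⊤  new=⊤  stable
  step 11. node 3  ⊔preds=⊤  new=+  stable
  step 12. node 4  ⊔preds=⊤  new=⊤  stable

Least fixpoint reached:
  node 0: ⊤
  node 1: ⊤
  node 2: ⊤
  node 3: +
  node 4: ⊤
  node 5: ⊤
  node 6: ⊤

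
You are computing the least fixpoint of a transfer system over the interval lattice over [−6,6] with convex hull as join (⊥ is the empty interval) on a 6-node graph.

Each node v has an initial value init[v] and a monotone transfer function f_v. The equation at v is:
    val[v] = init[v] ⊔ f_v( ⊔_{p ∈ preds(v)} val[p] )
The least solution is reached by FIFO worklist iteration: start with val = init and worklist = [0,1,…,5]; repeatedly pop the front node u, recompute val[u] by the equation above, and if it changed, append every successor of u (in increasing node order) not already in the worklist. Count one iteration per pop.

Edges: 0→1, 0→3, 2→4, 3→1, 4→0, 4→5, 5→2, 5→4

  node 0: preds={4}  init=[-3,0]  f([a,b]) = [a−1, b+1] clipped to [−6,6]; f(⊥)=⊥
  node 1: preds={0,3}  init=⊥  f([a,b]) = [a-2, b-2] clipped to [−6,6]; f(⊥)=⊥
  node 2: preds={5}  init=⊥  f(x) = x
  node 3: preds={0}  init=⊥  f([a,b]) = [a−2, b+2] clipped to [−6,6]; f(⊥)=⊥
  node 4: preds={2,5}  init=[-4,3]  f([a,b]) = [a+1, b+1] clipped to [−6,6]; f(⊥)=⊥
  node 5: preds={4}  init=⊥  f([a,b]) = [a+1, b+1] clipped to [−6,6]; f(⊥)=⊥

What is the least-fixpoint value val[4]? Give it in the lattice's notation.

Iteration log — 17 steps:
  step 1. node 0  ⊔preds=[-4,3]  new=[-5,4]  old=[-3,0]  +wl: 
  step 2. node 1  ⊔preds=[-5,4]  new=[-6,2]  old=⊥  +wl: 
  step 3. node 2  ⊔preds=⊥  new=⊥  stable
  step 4. node 3  ⊔preds=[-5,4]  new=[-6,6]  old=⊥  +wl: 1
  step 5. node 4  ⊔preds=⊥  new=[-4,3]  stable
  step 6. node 5  ⊔preds=[-4,3]  new=[-3,4]  old=⊥  +wl: 2,4
  step 7. node 1  ⊔preds=[-6,6]  new=[-6,4]  old=[-6,2]  +wl: 
  step 8. node 2  ⊔preds=[-3,4]  new=[-3,4]  old=⊥  +wl: 
  step 9. node 4  ⊔preds=[-3,4]  new=[-4,5]  old=[-4,3]  +wl: 0,5
  step 10. node 0  ⊔preds=[-4,5]  new=[-5,6]  old=[-5,4]  +wl: 1,3
  step 11. node 5  ⊔preds=[-4,5]  new=[-3,6]  old=[-3,4]  +wl: 2,4
  step 12. node 1  ⊔preds=[-6,6]  new=[-6,4]  stable
  step 13. node 3  ⊔preds=[-5,6]  new=[-6,6]  stable
  step 14. node 2  ⊔preds=[-3,6]  new=[-3,6]  old=[-3,4]  +wl: 
  step 15. node 4  ⊔preds=[-3,6]  new=[-4,6]  old=[-4,5]  +wl: 0,5
  step 16. node 0  ⊔preds=[-4,6]  new=[-5,6]  stable
  step 17. node 5  ⊔preds=[-4,6]  new=[-3,6]  stable

Least fixpoint reached:
  node 0: [-5,6]
  node 1: [-6,4]
  node 2: [-3,6]
  node 3: [-6,6]
  node 4: [-4,6]
  node 5: [-3,6]

[-4,6]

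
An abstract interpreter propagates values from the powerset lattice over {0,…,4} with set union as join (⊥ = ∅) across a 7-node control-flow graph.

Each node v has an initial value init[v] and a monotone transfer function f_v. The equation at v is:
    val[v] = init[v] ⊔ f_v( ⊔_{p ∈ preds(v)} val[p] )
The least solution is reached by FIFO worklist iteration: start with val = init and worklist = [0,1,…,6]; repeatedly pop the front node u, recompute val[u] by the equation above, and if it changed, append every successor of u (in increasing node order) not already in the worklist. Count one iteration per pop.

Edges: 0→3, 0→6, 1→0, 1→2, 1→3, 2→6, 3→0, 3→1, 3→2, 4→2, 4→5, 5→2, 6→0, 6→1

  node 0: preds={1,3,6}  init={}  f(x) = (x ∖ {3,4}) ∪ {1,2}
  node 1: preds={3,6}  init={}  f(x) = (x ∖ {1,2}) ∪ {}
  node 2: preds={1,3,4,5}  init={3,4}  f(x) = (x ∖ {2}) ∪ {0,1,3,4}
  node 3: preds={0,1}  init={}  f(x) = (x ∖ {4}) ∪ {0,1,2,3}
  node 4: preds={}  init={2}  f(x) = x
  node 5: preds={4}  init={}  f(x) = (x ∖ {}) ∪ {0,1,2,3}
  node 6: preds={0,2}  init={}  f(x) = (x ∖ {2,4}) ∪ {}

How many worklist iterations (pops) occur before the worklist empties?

13

Iteration log — 13 steps:
  step 1. node 0  ⊔preds={}  new={1,2}  old={}  +wl: 
  step 2. node 1  ⊔preds={}  new={}  stable
  step 3. node 2  ⊔preds={2}  new={0,1,3,4}  old={3,4}  +wl: 
  step 4. node 3  ⊔preds={1,2}  new={0,1,2,3}  old={}  +wl: 0,1,2
  step 5. node 4  ⊔preds={}  new={2}  stable
  step 6. node 5  ⊔preds={2}  new={0,1,2,3}  old={}  +wl: 
  step 7. node 6  ⊔preds={0,1,2,3,4}  new={0,1,3}  old={}  +wl: 
  step 8. node 0  ⊔preds={0,1,2,3}  new={0,1,2}  old={1,2}  +wl: 3,6
  step 9. node 1  ⊔preds={0,1,2,3}  new={0,3}  old={}  +wl: 0
  step 10. node 2  ⊔preds={0,1,2,3}  new={0,1,3,4}  stable
  step 11. node 3  ⊔preds={0,1,2,3}  new={0,1,2,3}  stable
  step 12. node 6  ⊔preds={0,1,2,3,4}  new={0,1,3}  stable
  step 13. node 0  ⊔preds={0,1,2,3}  new={0,1,2}  stable

Least fixpoint reached:
  node 0: {0,1,2}
  node 1: {0,3}
  node 2: {0,1,3,4}
  node 3: {0,1,2,3}
  node 4: {2}
  node 5: {0,1,2,3}
  node 6: {0,1,3}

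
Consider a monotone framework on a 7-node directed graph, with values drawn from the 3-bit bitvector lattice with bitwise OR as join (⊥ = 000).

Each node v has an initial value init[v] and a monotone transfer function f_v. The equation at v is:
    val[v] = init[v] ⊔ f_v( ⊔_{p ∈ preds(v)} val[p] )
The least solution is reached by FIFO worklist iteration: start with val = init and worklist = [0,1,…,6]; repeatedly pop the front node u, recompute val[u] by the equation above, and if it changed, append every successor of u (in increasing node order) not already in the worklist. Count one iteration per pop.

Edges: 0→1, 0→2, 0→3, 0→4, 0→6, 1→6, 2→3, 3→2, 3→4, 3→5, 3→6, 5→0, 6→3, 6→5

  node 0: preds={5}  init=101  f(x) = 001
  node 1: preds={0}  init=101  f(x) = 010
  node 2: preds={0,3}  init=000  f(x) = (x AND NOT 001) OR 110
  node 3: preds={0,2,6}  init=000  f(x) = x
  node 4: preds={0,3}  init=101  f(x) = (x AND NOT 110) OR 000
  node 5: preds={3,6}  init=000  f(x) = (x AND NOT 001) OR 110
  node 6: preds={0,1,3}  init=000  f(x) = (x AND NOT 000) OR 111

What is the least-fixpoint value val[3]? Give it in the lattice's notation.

111

Iteration log — 11 steps:
  step 1. node 0  ⊔preds=000  new=101  stable
  step 2. node 1  ⊔preds=101  new=111  old=101  +wl: 
  step 3. node 2  ⊔preds=101  new=110  old=000  +wl: 
  step 4. node 3  ⊔preds=111  new=111  old=000  +wl: 2
  step 5. node 4  ⊔preds=111  new=101  stable
  step 6. node 5  ⊔preds=111  new=110  old=000  +wl: 0
  step 7. node 6  ⊔preds=111  new=111  old=000  +wl: 3,5
  step 8. node 2  ⊔preds=111  new=110  stable
  step 9. node 0  ⊔preds=110  new=101  stable
  step 10. node 3  ⊔preds=111  new=111  stable
  step 11. node 5  ⊔preds=111  new=110  stable

Least fixpoint reached:
  node 0: 101
  node 1: 111
  node 2: 110
  node 3: 111
  node 4: 101
  node 5: 110
  node 6: 111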